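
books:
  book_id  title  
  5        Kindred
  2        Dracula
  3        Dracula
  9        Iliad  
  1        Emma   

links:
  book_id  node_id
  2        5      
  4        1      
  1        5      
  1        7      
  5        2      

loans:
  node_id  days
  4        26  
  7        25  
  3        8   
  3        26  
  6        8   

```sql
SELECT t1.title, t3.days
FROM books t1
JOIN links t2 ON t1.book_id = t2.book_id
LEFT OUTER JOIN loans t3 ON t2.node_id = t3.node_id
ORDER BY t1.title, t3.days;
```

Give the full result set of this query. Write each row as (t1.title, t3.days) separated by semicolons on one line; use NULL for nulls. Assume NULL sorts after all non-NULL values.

(Dracula, NULL); (Emma, 25); (Emma, NULL); (Kindred, NULL)

Step 1 — t1 INNER JOIN t2 on book_id → 4 row(s).
Then LEFT JOIN `loans t3` on node_id: each of those 4 rows is kept; rows whose t2.node_id has no match in t3 get NULL for t3's columns.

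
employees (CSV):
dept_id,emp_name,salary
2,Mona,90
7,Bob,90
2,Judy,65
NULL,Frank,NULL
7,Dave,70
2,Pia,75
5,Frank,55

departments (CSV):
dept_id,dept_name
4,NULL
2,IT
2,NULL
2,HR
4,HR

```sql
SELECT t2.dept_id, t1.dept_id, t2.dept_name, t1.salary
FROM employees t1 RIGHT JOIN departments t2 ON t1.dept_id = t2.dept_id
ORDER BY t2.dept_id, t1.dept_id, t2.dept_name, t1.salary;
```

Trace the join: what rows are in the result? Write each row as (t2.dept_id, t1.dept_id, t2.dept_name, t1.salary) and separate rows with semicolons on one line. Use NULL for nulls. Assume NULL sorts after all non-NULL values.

RIGHT JOIN keeps every row from `departments`; unmatched rows get NULL for `employees`'s columns.
Matching on t1.dept_id = t2.dept_id. A NULL in a compared column never satisfies the condition.
- t1 (dept_id=2) pairs with 3 row(s) of t2.
- t1 (dept_id=7) has no partner in t2.
- t1 (dept_id=2) pairs with 3 row(s) of t2.
- t1 (dept_id=NULL) has no partner in t2.
- t1 (dept_id=7) has no partner in t2.
- t1 (dept_id=2) pairs with 3 row(s) of t2.
- t1 (dept_id=5) has no partner in t2.
- 2 t2 row(s) had no t1 match → kept, t1 columns NULL.

(2, 2, HR, 65); (2, 2, HR, 75); (2, 2, HR, 90); (2, 2, IT, 65); (2, 2, IT, 75); (2, 2, IT, 90); (2, 2, NULL, 65); (2, 2, NULL, 75); (2, 2, NULL, 90); (4, NULL, HR, NULL); (4, NULL, NULL, NULL)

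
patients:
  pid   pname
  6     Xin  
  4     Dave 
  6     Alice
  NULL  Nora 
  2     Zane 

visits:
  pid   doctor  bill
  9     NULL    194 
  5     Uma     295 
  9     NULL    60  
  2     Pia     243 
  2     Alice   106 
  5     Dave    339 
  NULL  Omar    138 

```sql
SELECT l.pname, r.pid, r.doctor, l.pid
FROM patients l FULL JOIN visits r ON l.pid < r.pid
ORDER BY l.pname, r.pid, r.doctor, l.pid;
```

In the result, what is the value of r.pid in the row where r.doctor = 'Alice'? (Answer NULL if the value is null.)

FULL OUTER JOIN keeps every row from both sides; unmatched rows get NULL for the other side's columns.
Matching on l.pid < r.pid. A NULL in a compared column never satisfies the condition.
Matched pairs: 12; unmatched l rows kept: 1; unmatched r rows kept: 3.

2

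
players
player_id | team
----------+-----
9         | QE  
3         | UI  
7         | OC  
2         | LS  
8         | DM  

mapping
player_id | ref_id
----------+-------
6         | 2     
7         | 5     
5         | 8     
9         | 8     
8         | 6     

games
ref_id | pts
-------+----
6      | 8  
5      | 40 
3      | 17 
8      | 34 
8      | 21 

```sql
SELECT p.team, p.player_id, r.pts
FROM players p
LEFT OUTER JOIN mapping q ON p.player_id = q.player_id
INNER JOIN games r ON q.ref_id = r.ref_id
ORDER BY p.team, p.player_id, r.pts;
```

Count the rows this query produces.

4

Evaluate left to right. First `players p LEFT JOIN mapping q` on player_id: 5 row(s).
Then INNER JOIN `games r` on ref_id: keep only rows whose q.ref_id appears in r.
Result: 4 row(s).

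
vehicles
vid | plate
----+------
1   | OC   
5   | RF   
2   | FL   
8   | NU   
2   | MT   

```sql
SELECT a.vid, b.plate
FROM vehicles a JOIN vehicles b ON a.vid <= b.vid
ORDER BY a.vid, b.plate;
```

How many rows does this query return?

16

INNER JOIN keeps only pairs where the ON condition holds.
Matching on a.vid <= b.vid.
- vid=1: 5 matching b row(s), so 5 row(s) emitted.
- vid=5: 2 matching b row(s), so 2 row(s) emitted.
- vid=2: 4 matching b row(s), so 4 row(s) emitted.
- vid=8: 1 matching b row(s), so 1 row(s) emitted.
- vid=2: 4 matching b row(s), so 4 row(s) emitted.
Total: 16 rows.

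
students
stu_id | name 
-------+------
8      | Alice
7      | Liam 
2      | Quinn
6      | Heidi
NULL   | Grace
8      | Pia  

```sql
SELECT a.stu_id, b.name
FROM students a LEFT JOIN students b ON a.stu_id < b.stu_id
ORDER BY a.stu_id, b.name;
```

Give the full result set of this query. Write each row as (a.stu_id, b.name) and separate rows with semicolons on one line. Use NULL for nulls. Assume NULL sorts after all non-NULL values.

(2, Alice); (2, Heidi); (2, Liam); (2, Pia); (6, Alice); (6, Liam); (6, Pia); (7, Alice); (7, Pia); (8, NULL); (8, NULL); (NULL, NULL)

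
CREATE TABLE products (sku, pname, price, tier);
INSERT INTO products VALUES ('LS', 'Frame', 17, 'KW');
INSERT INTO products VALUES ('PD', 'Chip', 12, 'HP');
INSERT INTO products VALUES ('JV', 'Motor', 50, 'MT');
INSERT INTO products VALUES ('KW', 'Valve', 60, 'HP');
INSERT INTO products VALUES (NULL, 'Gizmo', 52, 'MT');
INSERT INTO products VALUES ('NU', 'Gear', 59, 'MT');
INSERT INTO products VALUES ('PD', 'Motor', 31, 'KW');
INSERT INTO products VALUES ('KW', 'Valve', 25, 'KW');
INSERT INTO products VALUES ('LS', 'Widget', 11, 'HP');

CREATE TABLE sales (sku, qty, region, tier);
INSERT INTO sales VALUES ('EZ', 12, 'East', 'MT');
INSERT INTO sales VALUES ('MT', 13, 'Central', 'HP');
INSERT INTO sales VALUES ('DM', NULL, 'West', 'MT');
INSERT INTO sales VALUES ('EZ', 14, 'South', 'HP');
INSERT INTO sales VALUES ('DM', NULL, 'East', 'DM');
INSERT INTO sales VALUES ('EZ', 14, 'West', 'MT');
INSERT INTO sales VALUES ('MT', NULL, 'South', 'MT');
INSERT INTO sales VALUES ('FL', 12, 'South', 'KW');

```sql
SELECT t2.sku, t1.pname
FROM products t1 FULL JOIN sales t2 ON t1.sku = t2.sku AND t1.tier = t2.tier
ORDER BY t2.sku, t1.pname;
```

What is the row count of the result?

17

FULL OUTER JOIN keeps every row from both sides; unmatched rows get NULL for the other side's columns.
Matching on t1.sku = t2.sku AND t1.tier = t2.tier. A NULL in a compared column never satisfies the condition.
Matched pairs: 0; unmatched t1 rows kept: 9; unmatched t2 rows kept: 8.
Total: 0 matched + 17 padded = 17 rows.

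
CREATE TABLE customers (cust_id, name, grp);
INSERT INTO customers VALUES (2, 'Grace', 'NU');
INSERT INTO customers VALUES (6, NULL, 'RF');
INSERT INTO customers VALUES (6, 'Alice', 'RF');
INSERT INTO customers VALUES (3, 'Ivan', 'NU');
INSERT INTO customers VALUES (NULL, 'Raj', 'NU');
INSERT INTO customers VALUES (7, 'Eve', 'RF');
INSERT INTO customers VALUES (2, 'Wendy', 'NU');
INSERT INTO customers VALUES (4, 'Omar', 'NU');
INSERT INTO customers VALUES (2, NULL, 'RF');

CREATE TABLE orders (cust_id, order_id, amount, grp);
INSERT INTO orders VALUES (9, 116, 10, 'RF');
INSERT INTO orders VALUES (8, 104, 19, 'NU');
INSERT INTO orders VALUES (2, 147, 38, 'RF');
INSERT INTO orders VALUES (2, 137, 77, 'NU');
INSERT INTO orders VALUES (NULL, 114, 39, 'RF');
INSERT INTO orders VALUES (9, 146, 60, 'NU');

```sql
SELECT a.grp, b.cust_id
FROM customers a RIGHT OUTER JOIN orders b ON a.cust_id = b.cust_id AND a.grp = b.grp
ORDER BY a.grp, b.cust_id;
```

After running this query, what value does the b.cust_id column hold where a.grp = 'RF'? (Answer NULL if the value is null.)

2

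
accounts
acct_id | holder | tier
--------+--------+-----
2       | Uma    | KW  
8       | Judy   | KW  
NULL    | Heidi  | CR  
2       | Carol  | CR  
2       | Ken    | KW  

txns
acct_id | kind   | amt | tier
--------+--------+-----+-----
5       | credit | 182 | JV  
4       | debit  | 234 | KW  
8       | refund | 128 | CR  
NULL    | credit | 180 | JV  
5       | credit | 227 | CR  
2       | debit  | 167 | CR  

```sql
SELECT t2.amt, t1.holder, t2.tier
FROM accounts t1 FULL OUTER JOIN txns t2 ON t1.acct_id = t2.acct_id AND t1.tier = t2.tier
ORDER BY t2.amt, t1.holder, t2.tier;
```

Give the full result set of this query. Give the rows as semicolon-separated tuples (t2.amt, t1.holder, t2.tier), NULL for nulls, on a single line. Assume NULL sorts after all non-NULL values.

FULL OUTER JOIN keeps every row from both sides; unmatched rows get NULL for the other side's columns.
Matching on t1.acct_id = t2.acct_id AND t1.tier = t2.tier. A NULL in a compared column never satisfies the condition.
- t1 (acct_id=2, tier=KW) has no partner → padded with NULL.
- t1 (acct_id=8, tier=KW) has no partner → padded with NULL.
- t1 (acct_id=NULL, tier=CR) has no partner → padded with NULL.
- t1 (acct_id=2, tier=CR) pairs with 1 row(s) of t2.
- t1 (acct_id=2, tier=KW) has no partner → padded with NULL.
- 5 row(s) from t2 found no t1 partner → padded with NULL.
After projecting and ordering:
t2.amt | t1.holder | t2.tier
128 | NULL | CR
167 | Carol | CR
180 | NULL | JV
182 | NULL | JV
227 | NULL | CR
234 | NULL | KW
NULL | Heidi | NULL
NULL | Judy | NULL
NULL | Ken | NULL
NULL | Uma | NULL

(128, NULL, CR); (167, Carol, CR); (180, NULL, JV); (182, NULL, JV); (227, NULL, CR); (234, NULL, KW); (NULL, Heidi, NULL); (NULL, Judy, NULL); (NULL, Ken, NULL); (NULL, Uma, NULL)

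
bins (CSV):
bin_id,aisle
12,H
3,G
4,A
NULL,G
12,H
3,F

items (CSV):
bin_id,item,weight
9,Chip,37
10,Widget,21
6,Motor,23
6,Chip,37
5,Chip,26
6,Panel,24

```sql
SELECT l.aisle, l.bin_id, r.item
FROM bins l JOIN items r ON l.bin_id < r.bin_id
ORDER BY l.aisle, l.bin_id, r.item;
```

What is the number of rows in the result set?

18

INNER JOIN keeps only pairs where the ON condition holds.
Matching on l.bin_id < r.bin_id. A NULL in a compared column never satisfies the condition.
- l (bin_id=12) has no partner → excluded.
- l (bin_id=3) pairs with 6 row(s) of r.
- l (bin_id=4) pairs with 6 row(s) of r.
- l (bin_id=NULL) has no partner → excluded.
- l (bin_id=12) has no partner → excluded.
- l (bin_id=3) pairs with 6 row(s) of r.
Total: 18 rows.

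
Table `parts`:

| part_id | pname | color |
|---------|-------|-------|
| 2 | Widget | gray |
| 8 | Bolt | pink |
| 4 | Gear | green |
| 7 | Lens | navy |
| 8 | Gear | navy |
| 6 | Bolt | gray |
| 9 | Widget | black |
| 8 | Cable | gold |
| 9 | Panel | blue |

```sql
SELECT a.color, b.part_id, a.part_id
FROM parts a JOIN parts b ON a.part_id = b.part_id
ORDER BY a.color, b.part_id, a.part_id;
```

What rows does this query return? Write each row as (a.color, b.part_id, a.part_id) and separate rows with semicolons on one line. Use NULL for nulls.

(black, 9, 9); (black, 9, 9); (blue, 9, 9); (blue, 9, 9); (gold, 8, 8); (gold, 8, 8); (gold, 8, 8); (gray, 2, 2); (gray, 6, 6); (green, 4, 4); (navy, 7, 7); (navy, 8, 8); (navy, 8, 8); (navy, 8, 8); (pink, 8, 8); (pink, 8, 8); (pink, 8, 8)

INNER JOIN keeps only pairs where the ON condition holds.
Matching on a.part_id = b.part_id.
Matched pairs: 17.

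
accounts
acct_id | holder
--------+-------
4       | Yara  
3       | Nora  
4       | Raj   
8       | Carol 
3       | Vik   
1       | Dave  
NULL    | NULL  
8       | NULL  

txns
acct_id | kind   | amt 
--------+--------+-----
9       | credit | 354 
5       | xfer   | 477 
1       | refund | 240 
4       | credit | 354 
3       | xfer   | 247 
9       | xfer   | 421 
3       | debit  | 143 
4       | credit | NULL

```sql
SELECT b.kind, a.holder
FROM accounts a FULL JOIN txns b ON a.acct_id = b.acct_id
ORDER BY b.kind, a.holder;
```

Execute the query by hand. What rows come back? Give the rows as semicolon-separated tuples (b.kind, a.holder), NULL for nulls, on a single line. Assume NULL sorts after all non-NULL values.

(credit, Raj); (credit, Raj); (credit, Yara); (credit, Yara); (credit, NULL); (debit, Nora); (debit, Vik); (refund, Dave); (xfer, Nora); (xfer, Vik); (xfer, NULL); (xfer, NULL); (NULL, Carol); (NULL, NULL); (NULL, NULL)

FULL OUTER JOIN keeps every row from both sides; unmatched rows get NULL for the other side's columns.
Matching on a.acct_id = b.acct_id. A NULL in a compared column never satisfies the condition.
- a[0] acct_id=4 → 2 match(es) in b → 2 row(s).
- a[1] acct_id=3 → 2 match(es) in b → 2 row(s).
- a[2] acct_id=4 → 2 match(es) in b → 2 row(s).
- a[3] acct_id=8 → no match; kept with NULLs on the b side.
- a[4] acct_id=3 → 2 match(es) in b → 2 row(s).
- a[5] acct_id=1 → 1 match(es) in b → 1 row(s).
- a[6] acct_id=NULL → no match; kept with NULLs on the b side.
- a[7] acct_id=8 → no match; kept with NULLs on the b side.
- 3 row(s) from b found no a partner → padded with NULL.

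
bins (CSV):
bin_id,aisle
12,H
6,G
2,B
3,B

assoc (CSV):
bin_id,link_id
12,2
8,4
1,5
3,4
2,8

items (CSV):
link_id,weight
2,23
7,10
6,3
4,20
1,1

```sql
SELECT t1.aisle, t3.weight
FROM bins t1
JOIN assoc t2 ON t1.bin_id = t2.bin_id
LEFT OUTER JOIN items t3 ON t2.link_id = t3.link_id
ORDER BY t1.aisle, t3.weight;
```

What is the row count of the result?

Evaluate left to right. First `bins t1 INNER JOIN assoc t2` on bin_id: 3 row(s).
Then LEFT JOIN `items t3` on link_id: each of those 3 rows is kept; rows whose t2.link_id has no match in t3 get NULL for t3's columns.
Result: 3 row(s).

3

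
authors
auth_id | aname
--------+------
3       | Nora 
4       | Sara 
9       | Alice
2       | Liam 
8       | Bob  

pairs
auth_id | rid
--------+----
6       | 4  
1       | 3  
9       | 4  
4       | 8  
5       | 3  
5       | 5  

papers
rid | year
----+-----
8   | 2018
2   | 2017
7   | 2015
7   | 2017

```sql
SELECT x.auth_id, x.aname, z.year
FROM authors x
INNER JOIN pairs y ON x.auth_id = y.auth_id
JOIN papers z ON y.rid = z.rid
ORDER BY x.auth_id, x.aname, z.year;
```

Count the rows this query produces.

1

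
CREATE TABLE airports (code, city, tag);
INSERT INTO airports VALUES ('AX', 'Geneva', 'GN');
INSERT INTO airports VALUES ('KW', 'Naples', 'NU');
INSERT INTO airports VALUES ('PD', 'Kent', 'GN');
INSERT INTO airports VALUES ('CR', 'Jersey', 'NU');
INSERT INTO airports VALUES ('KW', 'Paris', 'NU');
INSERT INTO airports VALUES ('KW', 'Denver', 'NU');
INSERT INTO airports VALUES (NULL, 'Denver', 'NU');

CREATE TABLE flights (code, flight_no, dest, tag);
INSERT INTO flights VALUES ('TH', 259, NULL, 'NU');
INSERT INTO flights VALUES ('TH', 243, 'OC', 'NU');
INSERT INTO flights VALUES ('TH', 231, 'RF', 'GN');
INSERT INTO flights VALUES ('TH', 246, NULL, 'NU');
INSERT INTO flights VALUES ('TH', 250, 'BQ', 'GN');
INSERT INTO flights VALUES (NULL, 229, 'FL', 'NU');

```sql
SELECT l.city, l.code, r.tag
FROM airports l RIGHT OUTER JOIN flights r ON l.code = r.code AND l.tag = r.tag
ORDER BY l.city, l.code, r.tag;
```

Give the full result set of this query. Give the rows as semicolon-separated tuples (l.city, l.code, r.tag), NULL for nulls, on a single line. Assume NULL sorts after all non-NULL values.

RIGHT JOIN keeps every row from `flights`; unmatched rows get NULL for `airports`'s columns.
Matching on l.code = r.code AND l.tag = r.tag. A NULL in a compared column never satisfies the condition.
- l row (code=AX, tag=GN): no match.
- l row (code=KW, tag=NU): no match.
- l row (code=PD, tag=GN): no match.
- l row (code=CR, tag=NU): no match.
- l row (code=KW, tag=NU): no match.
- l row (code=KW, tag=NU): no match.
- l row (code=NULL, tag=NU): no match.
- plus 6 unmatched r row(s), each kept with NULL l columns.
After projecting and ordering:
l.city | l.code | r.tag
NULL | NULL | GN
NULL | NULL | GN
NULL | NULL | NU
NULL | NULL | NU
NULL | NULL | NU
NULL | NULL | NU

(NULL, NULL, GN); (NULL, NULL, GN); (NULL, NULL, NU); (NULL, NULL, NU); (NULL, NULL, NU); (NULL, NULL, NU)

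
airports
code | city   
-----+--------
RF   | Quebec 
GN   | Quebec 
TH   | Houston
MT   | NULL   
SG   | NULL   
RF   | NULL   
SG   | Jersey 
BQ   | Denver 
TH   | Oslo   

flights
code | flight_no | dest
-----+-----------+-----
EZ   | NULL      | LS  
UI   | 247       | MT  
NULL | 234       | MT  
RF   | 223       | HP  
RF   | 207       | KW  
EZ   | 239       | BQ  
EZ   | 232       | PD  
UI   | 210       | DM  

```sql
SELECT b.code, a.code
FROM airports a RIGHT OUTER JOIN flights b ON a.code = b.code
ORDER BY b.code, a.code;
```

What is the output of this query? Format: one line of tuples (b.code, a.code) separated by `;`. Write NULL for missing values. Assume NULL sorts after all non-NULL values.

(EZ, NULL); (EZ, NULL); (EZ, NULL); (RF, RF); (RF, RF); (RF, RF); (RF, RF); (UI, NULL); (UI, NULL); (NULL, NULL)

RIGHT JOIN keeps every row from `flights`; unmatched rows get NULL for `airports`'s columns.
Matching on a.code = b.code. A NULL in a compared column never satisfies the condition.
Matched pairs: 4; unmatched b rows kept: 6.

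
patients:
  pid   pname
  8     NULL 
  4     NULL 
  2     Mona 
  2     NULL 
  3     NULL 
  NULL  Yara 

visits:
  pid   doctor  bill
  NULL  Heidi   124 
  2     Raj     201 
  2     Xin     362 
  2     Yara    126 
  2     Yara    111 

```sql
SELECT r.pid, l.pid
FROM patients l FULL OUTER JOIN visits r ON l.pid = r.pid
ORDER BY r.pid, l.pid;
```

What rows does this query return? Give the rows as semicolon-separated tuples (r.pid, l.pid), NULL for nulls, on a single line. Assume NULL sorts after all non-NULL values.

(2, 2); (2, 2); (2, 2); (2, 2); (2, 2); (2, 2); (2, 2); (2, 2); (NULL, 3); (NULL, 4); (NULL, 8); (NULL, NULL); (NULL, NULL)

FULL OUTER JOIN keeps every row from both sides; unmatched rows get NULL for the other side's columns.
Matching on l.pid = r.pid. A NULL in a compared column never satisfies the condition.
- l (pid=8) has no partner → padded with NULL.
- l (pid=4) has no partner → padded with NULL.
- l (pid=2) pairs with 4 row(s) of r.
- l (pid=2) pairs with 4 row(s) of r.
- l (pid=3) has no partner → padded with NULL.
- l (pid=NULL) has no partner → padded with NULL.
- 1 r row(s) had no l match → kept, l columns NULL.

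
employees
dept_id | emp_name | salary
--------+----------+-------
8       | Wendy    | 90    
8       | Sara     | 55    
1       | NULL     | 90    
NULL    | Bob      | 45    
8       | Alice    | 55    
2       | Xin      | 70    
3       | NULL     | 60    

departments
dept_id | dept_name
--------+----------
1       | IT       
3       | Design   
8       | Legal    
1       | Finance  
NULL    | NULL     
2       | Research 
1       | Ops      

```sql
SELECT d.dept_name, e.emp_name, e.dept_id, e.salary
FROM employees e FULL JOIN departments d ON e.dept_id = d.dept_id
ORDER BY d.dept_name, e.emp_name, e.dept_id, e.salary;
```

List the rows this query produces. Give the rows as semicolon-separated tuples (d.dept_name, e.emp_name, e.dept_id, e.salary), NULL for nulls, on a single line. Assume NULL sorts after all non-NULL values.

(Design, NULL, 3, 60); (Finance, NULL, 1, 90); (IT, NULL, 1, 90); (Legal, Alice, 8, 55); (Legal, Sara, 8, 55); (Legal, Wendy, 8, 90); (Ops, NULL, 1, 90); (Research, Xin, 2, 70); (NULL, Bob, NULL, 45); (NULL, NULL, NULL, NULL)

FULL OUTER JOIN keeps every row from both sides; unmatched rows get NULL for the other side's columns.
Matching on e.dept_id = d.dept_id. A NULL in a compared column never satisfies the condition.
Matched pairs: 8; unmatched e rows kept: 1; unmatched d rows kept: 1.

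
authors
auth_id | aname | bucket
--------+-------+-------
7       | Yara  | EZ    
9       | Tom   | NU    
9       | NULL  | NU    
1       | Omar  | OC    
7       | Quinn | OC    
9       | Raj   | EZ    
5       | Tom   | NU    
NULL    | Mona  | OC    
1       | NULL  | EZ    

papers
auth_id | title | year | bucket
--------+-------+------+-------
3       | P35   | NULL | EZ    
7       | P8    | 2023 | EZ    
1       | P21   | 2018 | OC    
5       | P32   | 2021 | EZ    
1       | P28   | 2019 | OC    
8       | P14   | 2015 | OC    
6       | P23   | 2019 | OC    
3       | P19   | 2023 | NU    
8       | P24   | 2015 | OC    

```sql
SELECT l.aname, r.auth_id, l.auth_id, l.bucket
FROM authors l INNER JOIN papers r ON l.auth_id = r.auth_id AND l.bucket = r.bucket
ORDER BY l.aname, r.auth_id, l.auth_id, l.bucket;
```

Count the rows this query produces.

INNER JOIN keeps only pairs where the ON condition holds.
Matching on l.auth_id = r.auth_id AND l.bucket = r.bucket. A NULL in a compared column never satisfies the condition.
- l row (auth_id=7, bucket=EZ): matches 1 r row(s) → 1 output row(s).
- l row (auth_id=9, bucket=NU): no match → dropped.
- l row (auth_id=9, bucket=NU): no match → dropped.
- l row (auth_id=1, bucket=OC): matches 2 r row(s) → 2 output row(s).
- l row (auth_id=7, bucket=OC): no match → dropped.
- l row (auth_id=9, bucket=EZ): no match → dropped.
- l row (auth_id=5, bucket=NU): no match → dropped.
- l row (auth_id=NULL, bucket=OC): no match → dropped.
- l row (auth_id=1, bucket=EZ): no match → dropped.
Total: 3 rows.

3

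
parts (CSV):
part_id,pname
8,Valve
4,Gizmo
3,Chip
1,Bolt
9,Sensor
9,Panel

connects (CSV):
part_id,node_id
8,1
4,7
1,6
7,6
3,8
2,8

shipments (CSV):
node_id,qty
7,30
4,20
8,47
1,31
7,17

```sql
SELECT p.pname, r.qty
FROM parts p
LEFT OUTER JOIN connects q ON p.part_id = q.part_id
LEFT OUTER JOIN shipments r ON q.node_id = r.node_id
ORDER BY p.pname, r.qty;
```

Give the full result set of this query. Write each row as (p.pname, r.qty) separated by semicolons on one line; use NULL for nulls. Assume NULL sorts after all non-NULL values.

(Bolt, NULL); (Chip, 47); (Gizmo, 17); (Gizmo, 30); (Panel, NULL); (Sensor, NULL); (Valve, 31)

Evaluate left to right. First `parts p LEFT JOIN connects q` on part_id: 6 row(s).
Then LEFT JOIN `shipments r` on node_id: each of those 6 rows is kept; rows whose q.node_id has no match in r get NULL for r's columns.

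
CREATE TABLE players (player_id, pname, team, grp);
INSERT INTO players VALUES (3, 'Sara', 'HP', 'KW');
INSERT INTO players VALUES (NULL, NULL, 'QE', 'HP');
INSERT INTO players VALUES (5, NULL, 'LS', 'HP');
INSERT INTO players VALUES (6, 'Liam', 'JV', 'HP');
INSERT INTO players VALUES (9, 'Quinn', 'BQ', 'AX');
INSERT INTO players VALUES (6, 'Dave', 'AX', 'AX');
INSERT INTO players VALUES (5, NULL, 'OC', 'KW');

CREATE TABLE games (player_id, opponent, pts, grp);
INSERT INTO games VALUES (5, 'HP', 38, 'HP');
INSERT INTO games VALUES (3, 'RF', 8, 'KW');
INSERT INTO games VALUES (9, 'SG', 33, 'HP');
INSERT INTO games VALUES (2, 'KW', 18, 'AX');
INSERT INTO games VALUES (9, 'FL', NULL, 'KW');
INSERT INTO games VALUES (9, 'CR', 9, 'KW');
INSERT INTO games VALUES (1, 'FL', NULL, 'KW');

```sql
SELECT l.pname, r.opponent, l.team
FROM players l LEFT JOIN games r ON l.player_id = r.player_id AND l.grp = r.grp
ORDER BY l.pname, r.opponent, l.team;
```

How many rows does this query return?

LEFT JOIN keeps every row from `players`; unmatched rows get NULL for `games`'s columns.
Matching on l.player_id = r.player_id AND l.grp = r.grp. A NULL in a compared column never satisfies the condition.
Matched pairs: 2; unmatched l rows kept: 5.
Total: 2 matched + 5 padded = 7 rows.

7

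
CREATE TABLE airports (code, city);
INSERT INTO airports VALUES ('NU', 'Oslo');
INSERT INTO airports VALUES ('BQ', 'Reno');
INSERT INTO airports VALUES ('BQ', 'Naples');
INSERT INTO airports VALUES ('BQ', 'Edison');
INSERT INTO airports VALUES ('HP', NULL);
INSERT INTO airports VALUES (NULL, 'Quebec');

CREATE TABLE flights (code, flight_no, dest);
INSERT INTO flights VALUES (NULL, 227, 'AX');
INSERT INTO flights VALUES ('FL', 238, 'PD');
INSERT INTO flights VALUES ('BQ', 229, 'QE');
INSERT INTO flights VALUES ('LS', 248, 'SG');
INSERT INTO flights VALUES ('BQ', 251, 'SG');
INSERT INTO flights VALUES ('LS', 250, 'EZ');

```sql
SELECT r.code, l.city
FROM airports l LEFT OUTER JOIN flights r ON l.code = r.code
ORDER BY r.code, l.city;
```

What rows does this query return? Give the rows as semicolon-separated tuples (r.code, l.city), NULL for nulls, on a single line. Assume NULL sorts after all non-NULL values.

LEFT JOIN keeps every row from `airports`; unmatched rows get NULL for `flights`'s columns.
Matching on l.code = r.code. A NULL in a compared column never satisfies the condition.
Matched pairs: 6; unmatched l rows kept: 3.

(BQ, Edison); (BQ, Edison); (BQ, Naples); (BQ, Naples); (BQ, Reno); (BQ, Reno); (NULL, Oslo); (NULL, Quebec); (NULL, NULL)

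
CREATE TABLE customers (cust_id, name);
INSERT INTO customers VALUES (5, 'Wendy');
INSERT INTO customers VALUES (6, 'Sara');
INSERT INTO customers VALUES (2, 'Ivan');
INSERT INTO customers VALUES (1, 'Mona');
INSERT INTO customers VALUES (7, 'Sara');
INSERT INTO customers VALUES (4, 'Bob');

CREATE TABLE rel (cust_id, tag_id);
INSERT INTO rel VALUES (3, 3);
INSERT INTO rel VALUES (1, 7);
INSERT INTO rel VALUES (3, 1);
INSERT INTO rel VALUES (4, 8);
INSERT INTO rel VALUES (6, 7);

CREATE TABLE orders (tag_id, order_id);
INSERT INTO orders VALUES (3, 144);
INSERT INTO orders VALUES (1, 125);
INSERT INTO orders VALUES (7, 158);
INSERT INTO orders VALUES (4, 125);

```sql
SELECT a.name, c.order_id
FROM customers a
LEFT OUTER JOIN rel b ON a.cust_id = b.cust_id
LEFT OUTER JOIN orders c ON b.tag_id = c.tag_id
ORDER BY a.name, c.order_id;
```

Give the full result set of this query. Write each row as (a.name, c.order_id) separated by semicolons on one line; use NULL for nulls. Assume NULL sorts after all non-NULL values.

(Bob, NULL); (Ivan, NULL); (Mona, 158); (Sara, 158); (Sara, NULL); (Wendy, NULL)

Step 1 — a LEFT JOIN b on cust_id → 6 row(s).
Then LEFT JOIN `orders c` on tag_id: each of those 6 rows is kept; rows whose b.tag_id has no match in c get NULL for c's columns.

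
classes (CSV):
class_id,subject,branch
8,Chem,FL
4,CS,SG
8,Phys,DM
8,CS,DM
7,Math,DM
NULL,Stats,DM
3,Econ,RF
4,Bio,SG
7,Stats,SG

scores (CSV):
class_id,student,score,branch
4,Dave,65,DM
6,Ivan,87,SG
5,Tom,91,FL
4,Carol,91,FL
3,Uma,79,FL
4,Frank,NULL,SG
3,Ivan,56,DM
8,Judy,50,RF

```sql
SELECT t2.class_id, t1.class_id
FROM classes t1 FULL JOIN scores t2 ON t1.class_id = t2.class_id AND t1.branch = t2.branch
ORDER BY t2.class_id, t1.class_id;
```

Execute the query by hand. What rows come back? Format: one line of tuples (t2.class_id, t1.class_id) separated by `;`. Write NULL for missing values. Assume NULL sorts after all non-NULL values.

(3, NULL); (3, NULL); (4, 4); (4, 4); (4, NULL); (4, NULL); (5, NULL); (6, NULL); (8, NULL); (NULL, 3); (NULL, 7); (NULL, 7); (NULL, 8); (NULL, 8); (NULL, 8); (NULL, NULL)

FULL OUTER JOIN keeps every row from both sides; unmatched rows get NULL for the other side's columns.
Matching on t1.class_id = t2.class_id AND t1.branch = t2.branch. A NULL in a compared column never satisfies the condition.
- class_id=8, branch=FL: no t2 row matches, row kept with t2 columns NULL.
- class_id=4, branch=SG: 1 matching t2 row(s), so 1 row(s) emitted.
- class_id=8, branch=DM: no t2 row matches, row kept with t2 columns NULL.
- class_id=8, branch=DM: no t2 row matches, row kept with t2 columns NULL.
- class_id=7, branch=DM: no t2 row matches, row kept with t2 columns NULL.
- class_id=NULL, branch=DM: no t2 row matches, row kept with t2 columns NULL.
- class_id=3, branch=RF: no t2 row matches, row kept with t2 columns NULL.
- class_id=4, branch=SG: 1 matching t2 row(s), so 1 row(s) emitted.
- class_id=7, branch=SG: no t2 row matches, row kept with t2 columns NULL.
- 7 row(s) from t2 found no t1 partner → padded with NULL.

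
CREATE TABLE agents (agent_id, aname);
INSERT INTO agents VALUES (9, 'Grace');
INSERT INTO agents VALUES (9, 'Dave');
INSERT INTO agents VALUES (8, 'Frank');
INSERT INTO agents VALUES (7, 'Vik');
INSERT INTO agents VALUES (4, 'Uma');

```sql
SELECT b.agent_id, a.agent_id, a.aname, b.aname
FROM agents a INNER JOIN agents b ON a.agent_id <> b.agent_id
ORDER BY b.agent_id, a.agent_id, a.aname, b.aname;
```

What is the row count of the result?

INNER JOIN keeps only pairs where the ON condition holds.
Matching on a.agent_id <> b.agent_id.
- a[0] agent_id=9 → 3 match(es) in b → 3 row(s).
- a[1] agent_id=9 → 3 match(es) in b → 3 row(s).
- a[2] agent_id=8 → 4 match(es) in b → 4 row(s).
- a[3] agent_id=7 → 4 match(es) in b → 4 row(s).
- a[4] agent_id=4 → 4 match(es) in b → 4 row(s).
Total: 18 rows.

18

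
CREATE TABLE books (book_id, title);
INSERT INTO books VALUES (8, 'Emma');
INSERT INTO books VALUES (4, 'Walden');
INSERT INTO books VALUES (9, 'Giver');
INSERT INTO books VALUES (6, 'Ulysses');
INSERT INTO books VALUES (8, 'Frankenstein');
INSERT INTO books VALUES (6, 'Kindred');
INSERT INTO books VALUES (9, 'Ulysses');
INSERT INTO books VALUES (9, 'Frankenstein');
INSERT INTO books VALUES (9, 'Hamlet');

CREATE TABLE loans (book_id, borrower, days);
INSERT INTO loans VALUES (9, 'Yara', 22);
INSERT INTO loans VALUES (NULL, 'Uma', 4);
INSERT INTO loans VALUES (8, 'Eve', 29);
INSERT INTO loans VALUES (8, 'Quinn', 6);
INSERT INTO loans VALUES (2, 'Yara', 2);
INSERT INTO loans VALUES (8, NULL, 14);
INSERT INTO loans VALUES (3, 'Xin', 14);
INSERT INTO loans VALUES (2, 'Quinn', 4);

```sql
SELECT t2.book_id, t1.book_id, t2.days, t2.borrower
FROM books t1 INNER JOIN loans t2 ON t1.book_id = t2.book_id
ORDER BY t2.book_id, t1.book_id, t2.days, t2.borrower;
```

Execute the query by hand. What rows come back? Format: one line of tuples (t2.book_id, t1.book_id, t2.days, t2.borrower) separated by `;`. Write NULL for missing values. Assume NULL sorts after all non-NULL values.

(8, 8, 6, Quinn); (8, 8, 6, Quinn); (8, 8, 14, NULL); (8, 8, 14, NULL); (8, 8, 29, Eve); (8, 8, 29, Eve); (9, 9, 22, Yara); (9, 9, 22, Yara); (9, 9, 22, Yara); (9, 9, 22, Yara)

INNER JOIN keeps only pairs where the ON condition holds.
Matching on t1.book_id = t2.book_id. A NULL in a compared column never satisfies the condition.
Matched pairs: 10.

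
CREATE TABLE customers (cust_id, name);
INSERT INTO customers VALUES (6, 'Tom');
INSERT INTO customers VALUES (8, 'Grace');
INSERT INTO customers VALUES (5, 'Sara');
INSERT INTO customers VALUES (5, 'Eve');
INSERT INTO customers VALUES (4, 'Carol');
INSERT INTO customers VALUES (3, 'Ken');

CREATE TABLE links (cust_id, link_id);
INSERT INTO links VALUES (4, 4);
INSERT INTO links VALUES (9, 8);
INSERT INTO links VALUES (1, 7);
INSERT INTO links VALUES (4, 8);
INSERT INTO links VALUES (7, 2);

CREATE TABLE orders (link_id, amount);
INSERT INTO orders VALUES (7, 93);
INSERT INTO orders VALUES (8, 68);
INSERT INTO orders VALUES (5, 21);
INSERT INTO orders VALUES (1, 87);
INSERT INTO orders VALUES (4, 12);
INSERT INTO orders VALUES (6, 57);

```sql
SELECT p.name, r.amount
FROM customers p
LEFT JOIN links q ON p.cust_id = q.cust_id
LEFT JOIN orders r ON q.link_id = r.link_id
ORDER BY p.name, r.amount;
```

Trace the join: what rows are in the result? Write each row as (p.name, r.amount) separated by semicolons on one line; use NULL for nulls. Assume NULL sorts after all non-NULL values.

(Carol, 12); (Carol, 68); (Eve, NULL); (Grace, NULL); (Ken, NULL); (Sara, NULL); (Tom, NULL)

Evaluate left to right. First `customers p LEFT JOIN links q` on cust_id: 7 row(s).
Then LEFT JOIN `orders r` on link_id: each of those 7 rows is kept; rows whose q.link_id has no match in r get NULL for r's columns.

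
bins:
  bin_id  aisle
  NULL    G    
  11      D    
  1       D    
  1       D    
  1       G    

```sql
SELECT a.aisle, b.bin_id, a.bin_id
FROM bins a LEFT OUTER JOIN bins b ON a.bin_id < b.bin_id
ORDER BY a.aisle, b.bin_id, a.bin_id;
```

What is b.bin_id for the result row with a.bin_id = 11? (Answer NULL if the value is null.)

NULL

LEFT JOIN keeps every row from `bins a`; unmatched rows get NULL for `bins b`'s columns.
Matching on a.bin_id < b.bin_id. A NULL in a compared column never satisfies the condition.
- a (bin_id=NULL) has no partner → padded with NULL.
- a (bin_id=11) has no partner → padded with NULL.
- a (bin_id=1) pairs with 1 row(s) of b.
- a (bin_id=1) pairs with 1 row(s) of b.
- a (bin_id=1) pairs with 1 row(s) of b.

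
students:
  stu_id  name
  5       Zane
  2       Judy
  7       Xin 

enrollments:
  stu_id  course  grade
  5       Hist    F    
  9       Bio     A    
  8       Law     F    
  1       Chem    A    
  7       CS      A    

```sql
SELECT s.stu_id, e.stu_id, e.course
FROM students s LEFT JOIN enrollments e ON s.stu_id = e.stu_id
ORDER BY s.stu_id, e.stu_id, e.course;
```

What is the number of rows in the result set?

3

LEFT JOIN keeps every row from `students`; unmatched rows get NULL for `enrollments`'s columns.
Matching on s.stu_id = e.stu_id.
- s[0] stu_id=5 → 1 match(es) in e → 1 row(s).
- s[1] stu_id=2 → no match; kept with NULLs on the e side.
- s[2] stu_id=7 → 1 match(es) in e → 1 row(s).
Total: 2 matched + 1 padded = 3 rows.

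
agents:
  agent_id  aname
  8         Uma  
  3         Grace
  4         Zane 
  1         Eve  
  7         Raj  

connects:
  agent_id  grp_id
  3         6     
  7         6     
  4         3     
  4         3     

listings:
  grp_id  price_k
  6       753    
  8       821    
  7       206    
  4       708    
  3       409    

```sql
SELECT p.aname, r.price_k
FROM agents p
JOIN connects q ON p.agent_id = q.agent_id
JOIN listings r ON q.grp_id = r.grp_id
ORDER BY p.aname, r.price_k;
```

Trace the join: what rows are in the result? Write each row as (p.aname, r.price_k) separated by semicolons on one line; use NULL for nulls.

Evaluate left to right. First `agents p INNER JOIN connects q` on agent_id: 4 row(s).
Then INNER JOIN `listings r` on grp_id: keep only rows whose q.grp_id appears in r.

(Grace, 753); (Raj, 753); (Zane, 409); (Zane, 409)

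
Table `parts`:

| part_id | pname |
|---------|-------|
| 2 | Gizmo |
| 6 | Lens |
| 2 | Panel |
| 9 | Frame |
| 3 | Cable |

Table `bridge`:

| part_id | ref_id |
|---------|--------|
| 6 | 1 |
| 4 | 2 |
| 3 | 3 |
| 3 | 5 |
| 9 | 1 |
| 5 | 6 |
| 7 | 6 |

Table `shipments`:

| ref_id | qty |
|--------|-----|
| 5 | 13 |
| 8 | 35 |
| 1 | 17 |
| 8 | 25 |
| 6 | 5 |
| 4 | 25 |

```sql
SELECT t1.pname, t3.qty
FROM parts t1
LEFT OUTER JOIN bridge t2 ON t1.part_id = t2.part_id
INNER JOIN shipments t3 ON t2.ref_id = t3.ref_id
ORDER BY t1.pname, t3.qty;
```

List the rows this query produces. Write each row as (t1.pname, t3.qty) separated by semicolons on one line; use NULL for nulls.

(Cable, 13); (Frame, 17); (Lens, 17)

Evaluate left to right. First `parts t1 LEFT JOIN bridge t2` on part_id: 6 row(s).
Then INNER JOIN `shipments t3` on ref_id: keep only rows whose t2.ref_id appears in t3.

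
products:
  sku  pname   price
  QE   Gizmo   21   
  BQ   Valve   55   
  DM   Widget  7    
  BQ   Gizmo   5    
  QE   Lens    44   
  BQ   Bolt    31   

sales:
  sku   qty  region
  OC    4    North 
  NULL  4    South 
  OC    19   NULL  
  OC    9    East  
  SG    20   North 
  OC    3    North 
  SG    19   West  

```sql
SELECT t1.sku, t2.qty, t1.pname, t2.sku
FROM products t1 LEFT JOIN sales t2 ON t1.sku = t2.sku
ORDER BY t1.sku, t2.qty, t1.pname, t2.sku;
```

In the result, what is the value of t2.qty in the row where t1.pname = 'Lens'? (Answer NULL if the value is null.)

NULL

LEFT JOIN keeps every row from `products`; unmatched rows get NULL for `sales`'s columns.
Matching on t1.sku = t2.sku. A NULL in a compared column never satisfies the condition.
- t1 row (sku=QE): no match → kept, t2 columns NULL.
- t1 row (sku=BQ): no match → kept, t2 columns NULL.
- t1 row (sku=DM): no match → kept, t2 columns NULL.
- t1 row (sku=BQ): no match → kept, t2 columns NULL.
- t1 row (sku=QE): no match → kept, t2 columns NULL.
- t1 row (sku=BQ): no match → kept, t2 columns NULL.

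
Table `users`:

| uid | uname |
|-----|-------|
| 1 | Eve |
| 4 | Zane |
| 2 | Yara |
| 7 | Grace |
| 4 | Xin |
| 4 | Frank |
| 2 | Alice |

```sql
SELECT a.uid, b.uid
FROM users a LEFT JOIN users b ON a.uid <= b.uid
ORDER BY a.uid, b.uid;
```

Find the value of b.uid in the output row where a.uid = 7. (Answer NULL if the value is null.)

LEFT JOIN keeps every row from `users a`; unmatched rows get NULL for `users b`'s columns.
Matching on a.uid <= b.uid.
Matched pairs: 32; unmatched a rows kept: 0.

7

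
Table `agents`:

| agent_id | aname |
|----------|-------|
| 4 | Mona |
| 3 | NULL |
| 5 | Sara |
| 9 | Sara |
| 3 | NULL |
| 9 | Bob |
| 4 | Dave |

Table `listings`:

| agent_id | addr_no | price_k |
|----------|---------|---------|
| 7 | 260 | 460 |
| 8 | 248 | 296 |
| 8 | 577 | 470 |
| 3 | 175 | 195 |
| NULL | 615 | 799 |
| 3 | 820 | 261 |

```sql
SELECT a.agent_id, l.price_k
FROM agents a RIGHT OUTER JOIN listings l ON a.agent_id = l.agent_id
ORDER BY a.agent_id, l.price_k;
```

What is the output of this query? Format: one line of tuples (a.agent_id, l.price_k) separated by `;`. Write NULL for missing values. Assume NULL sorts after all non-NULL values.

RIGHT JOIN keeps every row from `listings`; unmatched rows get NULL for `agents`'s columns.
Matching on a.agent_id = l.agent_id. A NULL in a compared column never satisfies the condition.
Matched pairs: 4; unmatched l rows kept: 4.

(3, 195); (3, 195); (3, 261); (3, 261); (NULL, 296); (NULL, 460); (NULL, 470); (NULL, 799)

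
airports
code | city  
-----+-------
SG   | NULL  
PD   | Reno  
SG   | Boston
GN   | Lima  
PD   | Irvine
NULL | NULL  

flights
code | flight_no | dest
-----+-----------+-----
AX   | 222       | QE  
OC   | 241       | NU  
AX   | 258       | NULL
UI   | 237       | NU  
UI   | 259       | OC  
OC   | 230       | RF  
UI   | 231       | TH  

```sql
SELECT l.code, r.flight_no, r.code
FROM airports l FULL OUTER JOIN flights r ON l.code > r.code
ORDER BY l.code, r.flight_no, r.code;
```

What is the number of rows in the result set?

22

FULL OUTER JOIN keeps every row from both sides; unmatched rows get NULL for the other side's columns.
Matching on l.code > r.code. A NULL in a compared column never satisfies the condition.
Matched pairs: 18; unmatched l rows kept: 1; unmatched r rows kept: 3.
Total: 18 matched + 4 padded = 22 rows.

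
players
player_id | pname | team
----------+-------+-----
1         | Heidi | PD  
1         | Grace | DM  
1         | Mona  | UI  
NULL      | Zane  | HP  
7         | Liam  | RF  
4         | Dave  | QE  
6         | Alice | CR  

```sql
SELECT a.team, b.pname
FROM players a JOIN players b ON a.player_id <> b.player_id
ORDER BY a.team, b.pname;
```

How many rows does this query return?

24

INNER JOIN keeps only pairs where the ON condition holds.
Matching on a.player_id <> b.player_id. A NULL in a compared column never satisfies the condition.
- a (player_id=1) pairs with 3 row(s) of b.
- a (player_id=1) pairs with 3 row(s) of b.
- a (player_id=1) pairs with 3 row(s) of b.
- a (player_id=NULL) has no partner → excluded.
- a (player_id=7) pairs with 5 row(s) of b.
- a (player_id=4) pairs with 5 row(s) of b.
- a (player_id=6) pairs with 5 row(s) of b.
Total: 24 rows.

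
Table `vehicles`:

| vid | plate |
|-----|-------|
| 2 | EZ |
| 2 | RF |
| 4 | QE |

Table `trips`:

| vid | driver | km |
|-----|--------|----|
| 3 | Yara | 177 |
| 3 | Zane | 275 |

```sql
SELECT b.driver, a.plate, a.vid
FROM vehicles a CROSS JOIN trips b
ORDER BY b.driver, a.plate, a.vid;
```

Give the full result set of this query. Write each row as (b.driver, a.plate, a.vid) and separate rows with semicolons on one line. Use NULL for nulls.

(Yara, EZ, 2); (Yara, QE, 4); (Yara, RF, 2); (Zane, EZ, 2); (Zane, QE, 4); (Zane, RF, 2)

CROSS JOIN pairs every row of `vehicles` with every row of `trips`: 3 × 2 = 6 rows.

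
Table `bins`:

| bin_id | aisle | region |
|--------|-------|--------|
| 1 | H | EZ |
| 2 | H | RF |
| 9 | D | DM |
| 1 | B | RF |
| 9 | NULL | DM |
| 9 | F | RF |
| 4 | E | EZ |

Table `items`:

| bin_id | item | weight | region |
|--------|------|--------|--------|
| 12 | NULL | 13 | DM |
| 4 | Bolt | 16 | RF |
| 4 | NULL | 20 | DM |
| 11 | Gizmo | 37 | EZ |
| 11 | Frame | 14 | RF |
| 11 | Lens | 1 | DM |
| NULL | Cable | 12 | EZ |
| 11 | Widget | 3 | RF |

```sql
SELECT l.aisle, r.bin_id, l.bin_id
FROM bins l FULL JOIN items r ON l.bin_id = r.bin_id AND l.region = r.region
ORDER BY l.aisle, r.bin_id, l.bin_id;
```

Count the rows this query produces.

FULL OUTER JOIN keeps every row from both sides; unmatched rows get NULL for the other side's columns.
Matching on l.bin_id = r.bin_id AND l.region = r.region. A NULL in a compared column never satisfies the condition.
Matched pairs: 0; unmatched l rows kept: 7; unmatched r rows kept: 8.
Total: 0 matched + 15 padded = 15 rows.

15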